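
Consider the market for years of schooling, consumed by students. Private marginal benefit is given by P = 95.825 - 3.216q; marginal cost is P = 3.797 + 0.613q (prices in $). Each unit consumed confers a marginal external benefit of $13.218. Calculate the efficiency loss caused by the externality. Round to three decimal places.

DWL = $22.815

Market equilibrium (private): 3.797 + 0.613q = 95.825 - 3.216q → q_m = 24.0345.
Social marginal benefit = demand + MEB = 109.043 - 3.216q.
Set SMB = MC: 109.043 - 3.216q = 3.797 + 0.613q → q* = 27.4866.
Between q* and q_m the wedge SMB − MC runs linearly from 0 to MEB(q_m), so the loss is a triangle.
DWL = ½ × 3.4521 × 13.2180 = 22.8149.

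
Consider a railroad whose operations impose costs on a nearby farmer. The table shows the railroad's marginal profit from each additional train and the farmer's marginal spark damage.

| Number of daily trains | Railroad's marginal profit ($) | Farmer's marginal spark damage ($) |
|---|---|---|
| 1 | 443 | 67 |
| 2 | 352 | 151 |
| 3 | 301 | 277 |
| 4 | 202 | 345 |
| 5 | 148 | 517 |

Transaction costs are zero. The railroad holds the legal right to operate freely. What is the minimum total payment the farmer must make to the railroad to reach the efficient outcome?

Left alone the railroad would choose level 5 (marginal profit stays positive).
Efficient level: k* = 3 (marginal profit ≥ marginal spark damage through 3).
The farmer must at least cover the railroad's forgone profit from cutting 5→3: 202 + 148 = 350.

$350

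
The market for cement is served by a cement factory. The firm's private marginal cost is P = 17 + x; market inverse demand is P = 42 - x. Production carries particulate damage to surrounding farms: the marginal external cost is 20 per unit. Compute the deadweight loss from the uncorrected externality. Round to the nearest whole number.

Market equilibrium (private): 17 + x = 42 - x → x_m = 12.5000.
Social marginal cost = private MC + MEC = 37 + x.
Set SMC = demand: 37 + x = 42 - x → x* = 2.5000.
The welfare-loss triangle has base |x_m − x*| and height MEC(x_m) (the vertical gap between SMC and demand is zero at x* and MEC at x_m).
DWL = ½ × 10.0000 × 20.0000 = 100.0000.

DWL = 100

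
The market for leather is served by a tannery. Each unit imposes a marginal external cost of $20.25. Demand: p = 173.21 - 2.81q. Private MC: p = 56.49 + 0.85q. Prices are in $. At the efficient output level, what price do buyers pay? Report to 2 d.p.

P = $99.14

Social marginal cost = private MC + MEC = 76.74 + 0.85q.
Set SMC = demand: 76.74 + 0.85q = 173.21 - 2.81q → q* = 26.3579.
Consumer price on the demand curve at q*: 173.21 − 2.81×26.3579 = 99.1443.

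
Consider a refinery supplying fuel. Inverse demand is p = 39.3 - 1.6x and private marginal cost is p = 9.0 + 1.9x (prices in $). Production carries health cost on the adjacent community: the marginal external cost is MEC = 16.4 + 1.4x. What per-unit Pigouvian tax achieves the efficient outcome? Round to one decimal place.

tax = $20.4 per unit

Social marginal cost = private MC + MEC = 25.4 + 3.3x.
Set SMC = demand: 25.4 + 3.3x = 39.3 - 1.6x → x* = 2.8367.
The Pigouvian tax equals MEC at x*: 16.4 + 1.4×2.8367 = 20.3714.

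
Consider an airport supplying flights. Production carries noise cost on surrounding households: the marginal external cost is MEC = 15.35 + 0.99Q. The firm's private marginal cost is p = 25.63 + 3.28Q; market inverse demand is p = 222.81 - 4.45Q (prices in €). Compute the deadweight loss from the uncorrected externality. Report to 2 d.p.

Market equilibrium (private): 25.63 + 3.28Q = 222.81 - 4.45Q → Q_m = 25.5084.
Social marginal cost = private MC + MEC = 40.98 + 4.27Q.
Set SMC = demand: 40.98 + 4.27Q = 222.81 - 4.45Q → Q* = 20.8521.
Between Q* and Q_m the wedge SMC − demand runs linearly from 0 to MEC(Q_m), so the loss is a triangle.
DWL = ½ × 4.6563 × 40.6033 = 94.5306.

DWL = €94.53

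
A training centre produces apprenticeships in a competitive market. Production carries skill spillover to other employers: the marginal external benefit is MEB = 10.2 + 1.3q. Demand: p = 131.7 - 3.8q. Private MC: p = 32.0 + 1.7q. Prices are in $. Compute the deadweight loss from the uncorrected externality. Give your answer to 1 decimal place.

DWL = $135.7

Market equilibrium (private): 32.0 + 1.7q = 131.7 - 3.8q → q_m = 18.1273.
Social marginal cost = private MC − MEB = 21.8 + 0.4q.
Set SMC = demand: 21.8 + 0.4q = 131.7 - 3.8q → q* = 26.1667.
Height of the DWL triangle at q_m is demand(q_m) − SMC(q_m) = MEB(q_m) = 33.7655.
DWL = ½ × 8.0394 × 33.7655 = 135.7272.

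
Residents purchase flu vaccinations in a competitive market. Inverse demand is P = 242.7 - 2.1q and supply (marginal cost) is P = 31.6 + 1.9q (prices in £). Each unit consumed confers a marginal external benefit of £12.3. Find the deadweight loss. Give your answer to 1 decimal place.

DWL = £18.9

Market equilibrium (private): 31.6 + 1.9q = 242.7 - 2.1q → q_m = 52.7750.
Social marginal benefit = demand + MEB = 255.0 - 2.1q.
Set SMB = MC: 255.0 - 2.1q = 31.6 + 1.9q → q* = 55.8500.
Height of the DWL triangle at q_m is SMB(q_m) − MC(q_m) = MEB(q_m) = 12.3000.
DWL = ½ × 3.0750 × 12.3000 = 18.9113.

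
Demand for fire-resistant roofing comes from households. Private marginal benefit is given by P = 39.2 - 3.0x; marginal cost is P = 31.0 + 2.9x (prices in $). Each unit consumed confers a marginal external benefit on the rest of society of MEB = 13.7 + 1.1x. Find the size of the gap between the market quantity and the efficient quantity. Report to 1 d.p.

Market equilibrium (private): 31.0 + 2.9x = 39.2 - 3.0x → x_m = 1.3898.
Social marginal benefit = demand + MEB = 52.9 - 1.9x.
Set SMB = MC: 52.9 - 1.9x = 31.0 + 2.9x → x* = 4.5625.
Gap = |1.3898 − 4.5625| = 3.1727.

3.2 units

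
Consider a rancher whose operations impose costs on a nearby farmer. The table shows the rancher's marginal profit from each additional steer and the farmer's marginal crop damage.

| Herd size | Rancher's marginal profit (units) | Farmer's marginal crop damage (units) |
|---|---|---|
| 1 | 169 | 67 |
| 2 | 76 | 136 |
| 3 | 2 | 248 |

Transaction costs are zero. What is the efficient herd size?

1

Bargaining reaches the level where marginal profit last exceeds marginal crop damage.
That holds through level 1 (169 ≥ 67) but not at 2 (76 < 136).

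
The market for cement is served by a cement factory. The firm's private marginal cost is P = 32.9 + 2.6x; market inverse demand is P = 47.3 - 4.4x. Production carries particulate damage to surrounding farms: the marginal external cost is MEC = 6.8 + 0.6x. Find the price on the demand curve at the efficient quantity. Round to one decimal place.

Social marginal cost = private MC + MEC = 39.7 + 3.2x.
Set SMC = demand: 39.7 + 3.2x = 47.3 - 4.4x → x* = 1.0000.
Consumer price on the demand curve at x*: 47.3 − 4.4×1.0000 = 42.9000.

P = 42.9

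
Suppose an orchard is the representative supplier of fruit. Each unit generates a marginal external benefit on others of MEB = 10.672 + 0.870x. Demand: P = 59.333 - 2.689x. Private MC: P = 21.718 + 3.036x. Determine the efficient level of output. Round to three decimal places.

x* = 9.946

Social marginal cost = private MC − MEB = 11.046 + 2.166x.
Set SMC = demand: 11.046 + 2.166x = 59.333 - 2.689x → x* = 9.9458.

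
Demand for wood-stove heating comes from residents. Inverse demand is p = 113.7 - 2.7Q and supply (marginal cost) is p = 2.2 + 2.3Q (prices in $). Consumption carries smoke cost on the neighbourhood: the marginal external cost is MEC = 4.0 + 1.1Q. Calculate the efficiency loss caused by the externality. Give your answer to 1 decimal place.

DWL = $66.7

Market equilibrium (private): 2.2 + 2.3Q = 113.7 - 2.7Q → Q_m = 22.3000.
Social marginal benefit = demand − MEC = 109.7 - 3.8Q.
Set SMB = MC: 109.7 - 3.8Q = 2.2 + 2.3Q → Q* = 17.6230.
The welfare-loss triangle has base |Q_m − Q*| and height MEC(Q_m) (the vertical gap between SMB and MC is zero at Q* and MEC at Q_m).
DWL = ½ × 4.6770 × 28.5300 = 66.7174.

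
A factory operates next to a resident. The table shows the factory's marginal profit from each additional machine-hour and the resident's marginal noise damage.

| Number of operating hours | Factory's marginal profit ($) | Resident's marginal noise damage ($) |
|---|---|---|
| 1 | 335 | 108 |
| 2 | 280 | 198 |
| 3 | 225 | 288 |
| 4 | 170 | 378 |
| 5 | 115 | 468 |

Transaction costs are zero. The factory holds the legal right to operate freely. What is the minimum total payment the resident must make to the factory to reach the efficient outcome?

$510

Left alone the factory would choose level 5 (marginal profit stays positive).
Efficient level: k* = 2 (marginal profit ≥ marginal noise damage through 2).
The resident must at least cover the factory's forgone profit from cutting 5→2: 225 + 170 + 115 = 510.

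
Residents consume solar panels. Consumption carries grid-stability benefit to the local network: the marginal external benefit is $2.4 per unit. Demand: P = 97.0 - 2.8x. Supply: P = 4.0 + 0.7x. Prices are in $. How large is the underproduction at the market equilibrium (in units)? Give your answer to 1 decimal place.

0.7 units

Market equilibrium (private): 4.0 + 0.7x = 97.0 - 2.8x → x_m = 26.5714.
Social marginal benefit = demand + MEB = 99.4 - 2.8x.
Set SMB = MC: 99.4 - 2.8x = 4.0 + 0.7x → x* = 27.2571.
Gap = |26.5714 − 27.2571| = 0.6857.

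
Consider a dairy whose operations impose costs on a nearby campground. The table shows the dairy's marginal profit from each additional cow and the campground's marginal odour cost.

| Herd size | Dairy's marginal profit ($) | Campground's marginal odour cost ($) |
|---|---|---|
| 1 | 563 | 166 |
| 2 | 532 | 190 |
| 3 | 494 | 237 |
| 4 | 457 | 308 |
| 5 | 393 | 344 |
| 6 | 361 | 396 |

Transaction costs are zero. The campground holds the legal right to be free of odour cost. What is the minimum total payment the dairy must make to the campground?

Efficient level: marginal profit ≥ marginal odour cost through level 5, so k* = 5.
With the campground holding the right, the dairy must at least compensate total damage at k*: 166 + 190 + 237 + 308 + 344 = 1245.

$1245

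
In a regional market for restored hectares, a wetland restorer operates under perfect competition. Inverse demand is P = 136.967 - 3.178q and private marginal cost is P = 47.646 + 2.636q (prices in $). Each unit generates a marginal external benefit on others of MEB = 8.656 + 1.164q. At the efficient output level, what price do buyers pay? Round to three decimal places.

P = $70.006

Social marginal cost = private MC − MEB = 38.990 + 1.472q.
Set SMC = demand: 38.990 + 1.472q = 136.967 - 3.178q → q* = 21.0703.
Consumer price on the demand curve at q*: 136.967 − 3.178×21.0703 = 70.0056.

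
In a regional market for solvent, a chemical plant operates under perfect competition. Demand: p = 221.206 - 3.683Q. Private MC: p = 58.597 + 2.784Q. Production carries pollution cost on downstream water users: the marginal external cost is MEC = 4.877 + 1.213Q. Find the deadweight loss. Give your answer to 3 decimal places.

DWL = 81.481

Market equilibrium (private): 58.597 + 2.784Q = 221.206 - 3.683Q → Q_m = 25.1444.
Social marginal cost = private MC + MEC = 63.474 + 3.997Q.
Set SMC = demand: 63.474 + 3.997Q = 221.206 - 3.683Q → Q* = 20.5380.
The welfare-loss triangle has base |Q_m − Q*| and height MEC(Q_m) (the vertical gap between SMC and demand is zero at Q* and MEC at Q_m).
DWL = ½ × 4.6064 × 35.3772 = 81.4808.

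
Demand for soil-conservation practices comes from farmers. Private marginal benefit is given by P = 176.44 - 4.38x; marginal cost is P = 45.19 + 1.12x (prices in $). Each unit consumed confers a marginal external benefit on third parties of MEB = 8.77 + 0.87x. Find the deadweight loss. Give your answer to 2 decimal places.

DWL = $94.18

Market equilibrium (private): 45.19 + 1.12x = 176.44 - 4.38x → x_m = 23.8636.
Social marginal benefit = demand + MEB = 185.21 - 3.51x.
Set SMB = MC: 185.21 - 3.51x = 45.19 + 1.12x → x* = 30.2419.
Height of the DWL triangle at x_m is SMB(x_m) − MC(x_m) = MEB(x_m) = 29.5314.
DWL = ½ × 6.3783 × 29.5314 = 94.1801.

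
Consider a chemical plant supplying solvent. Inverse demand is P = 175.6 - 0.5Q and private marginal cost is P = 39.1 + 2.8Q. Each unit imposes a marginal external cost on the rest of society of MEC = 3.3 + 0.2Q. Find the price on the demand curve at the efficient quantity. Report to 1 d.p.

P = 156.6

Social marginal cost = private MC + MEC = 42.4 + 3.0Q.
Set SMC = demand: 42.4 + 3.0Q = 175.6 - 0.5Q → Q* = 38.0571.
Consumer price on the demand curve at Q*: 175.6 − 0.5×38.0571 = 156.5715.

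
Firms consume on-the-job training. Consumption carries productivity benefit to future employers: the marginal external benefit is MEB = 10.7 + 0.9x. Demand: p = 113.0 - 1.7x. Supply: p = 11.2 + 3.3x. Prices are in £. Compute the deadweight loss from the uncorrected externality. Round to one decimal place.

DWL = £102.7

Market equilibrium (private): 11.2 + 3.3x = 113.0 - 1.7x → x_m = 20.3600.
Social marginal benefit = demand + MEB = 123.7 - 0.8x.
Set SMB = MC: 123.7 - 0.8x = 11.2 + 3.3x → x* = 27.4390.
Between x* and x_m the wedge SMB − MC runs linearly from 0 to MEB(x_m), so the loss is a triangle.
DWL = ½ × 7.0790 × 29.0240 = 102.7304.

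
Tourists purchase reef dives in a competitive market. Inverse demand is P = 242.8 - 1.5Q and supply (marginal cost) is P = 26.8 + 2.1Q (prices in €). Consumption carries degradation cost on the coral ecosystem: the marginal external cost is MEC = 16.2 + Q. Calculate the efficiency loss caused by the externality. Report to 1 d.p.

Market equilibrium (private): 26.8 + 2.1Q = 242.8 - 1.5Q → Q_m = 60.0000.
Social marginal benefit = demand − MEC = 226.6 - 2.5Q.
Set SMB = MC: 226.6 - 2.5Q = 26.8 + 2.1Q → Q* = 43.4348.
Between Q* and Q_m the wedge MC − SMB runs linearly from 0 to MEC(Q_m), so the loss is a triangle.
DWL = ½ × 16.5652 × 76.2000 = 631.1341.

DWL = €631.1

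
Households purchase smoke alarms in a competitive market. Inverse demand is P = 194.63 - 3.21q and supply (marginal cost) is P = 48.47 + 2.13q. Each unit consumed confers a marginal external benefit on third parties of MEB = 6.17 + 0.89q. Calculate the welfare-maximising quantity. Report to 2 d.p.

Social marginal benefit = demand + MEB = 200.80 - 2.32q.
Set SMB = MC: 200.80 - 2.32q = 48.47 + 2.13q → q* = 34.2315.

q* = 34.23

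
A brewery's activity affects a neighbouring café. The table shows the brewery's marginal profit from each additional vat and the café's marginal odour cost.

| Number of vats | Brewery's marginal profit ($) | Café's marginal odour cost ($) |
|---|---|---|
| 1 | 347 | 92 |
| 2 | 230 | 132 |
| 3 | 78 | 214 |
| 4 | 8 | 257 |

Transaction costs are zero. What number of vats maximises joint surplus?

Bargaining reaches the level where marginal profit last exceeds marginal odour cost.
That holds through level 2 (230 ≥ 132) but not at 3 (78 < 214).

2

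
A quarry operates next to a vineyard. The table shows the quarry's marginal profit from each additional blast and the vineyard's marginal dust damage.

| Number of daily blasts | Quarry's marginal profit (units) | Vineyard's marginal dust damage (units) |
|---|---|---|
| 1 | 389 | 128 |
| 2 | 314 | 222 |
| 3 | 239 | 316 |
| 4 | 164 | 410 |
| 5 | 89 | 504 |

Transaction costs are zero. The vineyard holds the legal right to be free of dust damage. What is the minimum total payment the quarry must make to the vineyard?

350

Efficient level: marginal profit ≥ marginal dust damage through level 2, so k* = 2.
With the vineyard holding the right, the quarry must at least compensate total damage at k*: 128 + 222 = 350.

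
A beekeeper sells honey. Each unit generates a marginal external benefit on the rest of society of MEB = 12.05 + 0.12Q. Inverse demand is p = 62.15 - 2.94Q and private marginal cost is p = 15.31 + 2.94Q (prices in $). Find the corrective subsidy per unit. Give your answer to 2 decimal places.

subsidy = $13.28 per unit

Social marginal cost = private MC − MEB = 3.26 + 2.82Q.
Set SMC = demand: 3.26 + 2.82Q = 62.15 - 2.94Q → Q* = 10.2240.
The Pigouvian subsidy equals MEB at Q*: 12.05 + 0.12×10.2240 = 13.2769.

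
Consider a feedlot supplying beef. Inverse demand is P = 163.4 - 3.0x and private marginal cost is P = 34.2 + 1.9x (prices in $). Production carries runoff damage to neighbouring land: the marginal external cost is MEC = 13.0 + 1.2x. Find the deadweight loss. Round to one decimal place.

DWL = $163.3

Market equilibrium (private): 34.2 + 1.9x = 163.4 - 3.0x → x_m = 26.3673.
Social marginal cost = private MC + MEC = 47.2 + 3.1x.
Set SMC = demand: 47.2 + 3.1x = 163.4 - 3.0x → x* = 19.0492.
Between x* and x_m the wedge SMC − demand runs linearly from 0 to MEC(x_m), so the loss is a triangle.
DWL = ½ × 7.3181 × 44.6408 = 163.3429.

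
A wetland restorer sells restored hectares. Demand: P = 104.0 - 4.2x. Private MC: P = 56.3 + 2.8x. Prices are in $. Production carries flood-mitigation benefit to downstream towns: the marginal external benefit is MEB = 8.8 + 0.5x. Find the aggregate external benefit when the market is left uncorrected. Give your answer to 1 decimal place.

Market equilibrium (private): 56.3 + 2.8x = 104.0 - 4.2x → x_m = 6.8143.
Total external benefit = ∫₀^{x_m} (8.8 + 0.5x) dx = 8.8×6.8143 + ½×0.5×6.8143² = 71.5745.

$71.6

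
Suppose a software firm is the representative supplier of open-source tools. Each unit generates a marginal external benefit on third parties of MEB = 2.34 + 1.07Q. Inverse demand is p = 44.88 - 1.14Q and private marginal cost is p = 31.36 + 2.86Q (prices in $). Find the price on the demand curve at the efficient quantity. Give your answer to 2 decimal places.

P = $38.71

Social marginal cost = private MC − MEB = 29.02 + 1.79Q.
Set SMC = demand: 29.02 + 1.79Q = 44.88 - 1.14Q → Q* = 5.4130.
Consumer price on the demand curve at Q*: 44.88 − 1.14×5.4130 = 38.7092.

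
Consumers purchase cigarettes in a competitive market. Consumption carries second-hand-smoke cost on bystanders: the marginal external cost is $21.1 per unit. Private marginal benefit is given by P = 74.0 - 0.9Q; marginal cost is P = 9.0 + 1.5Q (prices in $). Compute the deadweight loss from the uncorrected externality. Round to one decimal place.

Market equilibrium (private): 9.0 + 1.5Q = 74.0 - 0.9Q → Q_m = 27.0833.
Social marginal benefit = demand − MEC = 52.9 - 0.9Q.
Set SMB = MC: 52.9 - 0.9Q = 9.0 + 1.5Q → Q* = 18.2917.
Between Q* and Q_m the wedge MC − SMB runs linearly from 0 to MEC(Q_m), so the loss is a triangle.
DWL = ½ × 8.7916 × 21.1000 = 92.7514.

DWL = $92.8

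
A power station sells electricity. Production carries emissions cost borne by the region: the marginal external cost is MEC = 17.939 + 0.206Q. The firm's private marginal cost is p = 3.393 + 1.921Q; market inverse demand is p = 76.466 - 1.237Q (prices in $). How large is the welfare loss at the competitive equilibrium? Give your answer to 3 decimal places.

DWL = $76.627

Market equilibrium (private): 3.393 + 1.921Q = 76.466 - 1.237Q → Q_m = 23.1390.
Social marginal cost = private MC + MEC = 21.332 + 2.127Q.
Set SMC = demand: 21.332 + 2.127Q = 76.466 - 1.237Q → Q* = 16.3894.
Between Q* and Q_m the wedge SMC − demand runs linearly from 0 to MEC(Q_m), so the loss is a triangle.
DWL = ½ × 6.7496 × 22.7056 = 76.6269.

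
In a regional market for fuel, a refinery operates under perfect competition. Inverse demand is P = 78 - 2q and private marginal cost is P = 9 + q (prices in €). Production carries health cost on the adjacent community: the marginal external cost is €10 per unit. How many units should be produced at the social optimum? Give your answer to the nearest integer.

q* = 20

Social marginal cost = private MC + MEC = 19 + q.
Set SMC = demand: 19 + q = 78 - 2q → q* = 19.6667.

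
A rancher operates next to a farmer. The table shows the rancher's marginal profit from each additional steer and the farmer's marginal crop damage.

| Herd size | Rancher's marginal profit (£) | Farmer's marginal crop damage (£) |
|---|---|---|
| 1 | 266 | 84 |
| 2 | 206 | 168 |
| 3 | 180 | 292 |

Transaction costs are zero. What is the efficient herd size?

Bargaining reaches the level where marginal profit last exceeds marginal crop damage.
That holds through level 2 (206 ≥ 168) but not at 3 (180 < 292).

2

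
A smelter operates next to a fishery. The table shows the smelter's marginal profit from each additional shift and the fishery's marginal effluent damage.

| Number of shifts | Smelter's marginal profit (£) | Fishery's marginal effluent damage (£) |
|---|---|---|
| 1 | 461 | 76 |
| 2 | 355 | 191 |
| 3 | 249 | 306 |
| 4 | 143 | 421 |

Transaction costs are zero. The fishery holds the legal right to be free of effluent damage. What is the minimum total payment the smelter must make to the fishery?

£267

Efficient level: marginal profit ≥ marginal effluent damage through level 2, so k* = 2.
With the fishery holding the right, the smelter must at least compensate total damage at k*: 76 + 191 = 267.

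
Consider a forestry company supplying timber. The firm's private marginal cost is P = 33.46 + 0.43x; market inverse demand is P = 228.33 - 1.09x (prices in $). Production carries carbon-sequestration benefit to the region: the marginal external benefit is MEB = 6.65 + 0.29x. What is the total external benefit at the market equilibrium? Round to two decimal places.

$3235.81

Market equilibrium (private): 33.46 + 0.43x = 228.33 - 1.09x → x_m = 128.2039.
Total external benefit = ∫₀^{x_m} (6.65 + 0.29x) dx = 6.65×128.2039 + ½×0.29×128.2039² = 3235.8107.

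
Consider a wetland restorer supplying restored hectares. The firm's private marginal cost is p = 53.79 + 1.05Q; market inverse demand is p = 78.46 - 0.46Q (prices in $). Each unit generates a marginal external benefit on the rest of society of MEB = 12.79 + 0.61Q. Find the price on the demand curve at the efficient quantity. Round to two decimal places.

P = $59.31

Social marginal cost = private MC − MEB = 41.00 + 0.44Q.
Set SMC = demand: 41.00 + 0.44Q = 78.46 - 0.46Q → Q* = 41.6222.
Consumer price on the demand curve at Q*: 78.46 − 0.46×41.6222 = 59.3138.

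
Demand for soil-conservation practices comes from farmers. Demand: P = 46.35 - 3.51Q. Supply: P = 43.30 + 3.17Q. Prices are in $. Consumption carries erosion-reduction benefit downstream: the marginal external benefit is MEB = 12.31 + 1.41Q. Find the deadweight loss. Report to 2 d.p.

Market equilibrium (private): 43.30 + 3.17Q = 46.35 - 3.51Q → Q_m = 0.4566.
Social marginal benefit = demand + MEB = 58.66 - 2.10Q.
Set SMB = MC: 58.66 - 2.10Q = 43.30 + 3.17Q → Q* = 2.9146.
The welfare-loss triangle has base |Q_m − Q*| and height MEB(Q_m) (the vertical gap between SMB and MC is zero at Q* and MEB at Q_m).
DWL = ½ × 2.4580 × 12.9538 = 15.9202.

DWL = $15.92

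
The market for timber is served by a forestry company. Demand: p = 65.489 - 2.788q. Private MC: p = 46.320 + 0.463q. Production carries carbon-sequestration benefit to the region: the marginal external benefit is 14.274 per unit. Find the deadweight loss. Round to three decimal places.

Market equilibrium (private): 46.320 + 0.463q = 65.489 - 2.788q → q_m = 5.8963.
Social marginal cost = private MC − MEB = 32.046 + 0.463q.
Set SMC = demand: 32.046 + 0.463q = 65.489 - 2.788q → q* = 10.2870.
The welfare-loss triangle has base |q_m − q*| and height MEB(q_m) (the vertical gap between SMC and demand is zero at q* and MEB at q_m).
DWL = ½ × 4.3907 × 14.2740 = 31.3364.

DWL = 31.336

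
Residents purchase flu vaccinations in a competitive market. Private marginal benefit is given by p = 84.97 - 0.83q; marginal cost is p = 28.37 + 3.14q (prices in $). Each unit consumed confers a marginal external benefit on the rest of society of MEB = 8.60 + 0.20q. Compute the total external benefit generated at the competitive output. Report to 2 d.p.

$142.94

Market equilibrium (private): 28.37 + 3.14q = 84.97 - 0.83q → q_m = 14.2569.
Total external benefit = ∫₀^{q_m} (8.60 + 0.20q) dq = 8.60×14.2569 + ½×0.20×14.2569² = 142.9353.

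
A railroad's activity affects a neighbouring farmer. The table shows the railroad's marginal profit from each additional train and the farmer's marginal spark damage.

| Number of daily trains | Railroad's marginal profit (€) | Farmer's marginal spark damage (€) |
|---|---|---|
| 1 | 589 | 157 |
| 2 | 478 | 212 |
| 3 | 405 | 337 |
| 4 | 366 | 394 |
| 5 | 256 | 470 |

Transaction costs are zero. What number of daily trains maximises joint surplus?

Bargaining reaches the level where marginal profit last exceeds marginal spark damage.
That holds through level 3 (405 ≥ 337) but not at 4 (366 < 394).

3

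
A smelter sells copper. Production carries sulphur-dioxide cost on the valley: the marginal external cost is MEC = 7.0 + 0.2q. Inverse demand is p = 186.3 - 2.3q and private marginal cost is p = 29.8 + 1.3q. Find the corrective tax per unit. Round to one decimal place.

tax = 14.9 per unit

Social marginal cost = private MC + MEC = 36.8 + 1.5q.
Set SMC = demand: 36.8 + 1.5q = 186.3 - 2.3q → q* = 39.3421.
The Pigouvian tax equals MEC at q*: 7.0 + 0.2×39.3421 = 14.8684.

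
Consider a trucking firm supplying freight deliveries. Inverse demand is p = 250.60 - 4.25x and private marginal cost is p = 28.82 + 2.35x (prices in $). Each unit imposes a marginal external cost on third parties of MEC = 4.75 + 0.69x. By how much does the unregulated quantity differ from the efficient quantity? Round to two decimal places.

3.83 units

Market equilibrium (private): 28.82 + 2.35x = 250.60 - 4.25x → x_m = 33.6030.
Social marginal cost = private MC + MEC = 33.57 + 3.04x.
Set SMC = demand: 33.57 + 3.04x = 250.60 - 4.25x → x* = 29.7709.
Gap = |33.6030 − 29.7709| = 3.8321.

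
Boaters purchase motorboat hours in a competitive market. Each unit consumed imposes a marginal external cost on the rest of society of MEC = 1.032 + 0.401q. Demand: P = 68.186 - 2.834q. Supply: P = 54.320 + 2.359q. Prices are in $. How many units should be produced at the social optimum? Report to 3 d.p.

q* = 2.294

Social marginal benefit = demand − MEC = 67.154 - 3.235q.
Set SMB = MC: 67.154 - 3.235q = 54.320 + 2.359q → q* = 2.2942.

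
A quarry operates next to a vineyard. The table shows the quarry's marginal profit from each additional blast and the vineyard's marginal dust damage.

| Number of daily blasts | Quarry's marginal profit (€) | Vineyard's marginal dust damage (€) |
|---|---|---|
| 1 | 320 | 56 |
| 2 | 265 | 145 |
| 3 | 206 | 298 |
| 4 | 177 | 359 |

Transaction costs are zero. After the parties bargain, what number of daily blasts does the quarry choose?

2

Bargaining reaches the level where marginal profit last exceeds marginal dust damage.
That holds through level 2 (265 ≥ 145) but not at 3 (206 < 298).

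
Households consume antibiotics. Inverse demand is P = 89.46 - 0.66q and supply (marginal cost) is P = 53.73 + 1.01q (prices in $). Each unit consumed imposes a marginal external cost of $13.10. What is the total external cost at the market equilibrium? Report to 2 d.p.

$280.28

Market equilibrium (private): 53.73 + 1.01q = 89.46 - 0.66q → q_m = 21.3952.
Total external cost = MEC × q_m = 13.10 × 21.3952 = 280.2771.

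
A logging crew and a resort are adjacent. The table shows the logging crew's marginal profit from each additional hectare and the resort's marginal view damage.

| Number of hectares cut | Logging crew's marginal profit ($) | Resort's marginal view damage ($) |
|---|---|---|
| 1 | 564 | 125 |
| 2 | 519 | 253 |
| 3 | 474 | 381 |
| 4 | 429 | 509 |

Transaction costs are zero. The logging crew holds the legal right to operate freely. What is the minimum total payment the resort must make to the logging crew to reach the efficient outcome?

Left alone the logging crew would choose level 4 (marginal profit stays positive).
Efficient level: k* = 3 (marginal profit ≥ marginal view damage through 3).
The resort must at least cover the logging crew's forgone profit from cutting 4→3: 429 = 429.

$429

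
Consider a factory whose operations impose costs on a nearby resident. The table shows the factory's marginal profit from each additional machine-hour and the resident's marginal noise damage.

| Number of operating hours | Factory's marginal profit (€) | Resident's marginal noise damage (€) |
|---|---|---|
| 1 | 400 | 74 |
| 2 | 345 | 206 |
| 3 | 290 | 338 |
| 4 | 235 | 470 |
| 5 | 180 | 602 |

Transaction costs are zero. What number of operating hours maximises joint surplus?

2

Bargaining reaches the level where marginal profit last exceeds marginal noise damage.
That holds through level 2 (345 ≥ 206) but not at 3 (290 < 338).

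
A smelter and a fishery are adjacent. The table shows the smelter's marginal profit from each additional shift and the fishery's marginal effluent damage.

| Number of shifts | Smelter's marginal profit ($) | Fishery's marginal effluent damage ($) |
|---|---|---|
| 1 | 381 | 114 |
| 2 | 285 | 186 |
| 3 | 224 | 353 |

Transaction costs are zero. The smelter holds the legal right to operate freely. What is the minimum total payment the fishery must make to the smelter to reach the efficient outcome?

Left alone the smelter would choose level 3 (marginal profit stays positive).
Efficient level: k* = 2 (marginal profit ≥ marginal effluent damage through 2).
The fishery must at least cover the smelter's forgone profit from cutting 3→2: 224 = 224.

$224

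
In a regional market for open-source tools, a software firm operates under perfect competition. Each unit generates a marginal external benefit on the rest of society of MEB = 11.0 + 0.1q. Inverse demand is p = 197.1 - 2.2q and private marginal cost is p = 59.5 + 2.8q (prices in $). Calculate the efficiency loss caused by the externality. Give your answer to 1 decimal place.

DWL = $19.3

Market equilibrium (private): 59.5 + 2.8q = 197.1 - 2.2q → q_m = 27.5200.
Social marginal cost = private MC − MEB = 48.5 + 2.7q.
Set SMC = demand: 48.5 + 2.7q = 197.1 - 2.2q → q* = 30.3265.
Height of the DWL triangle at q_m is demand(q_m) − SMC(q_m) = MEB(q_m) = 13.7520.
DWL = ½ × 2.8065 × 13.7520 = 19.2975.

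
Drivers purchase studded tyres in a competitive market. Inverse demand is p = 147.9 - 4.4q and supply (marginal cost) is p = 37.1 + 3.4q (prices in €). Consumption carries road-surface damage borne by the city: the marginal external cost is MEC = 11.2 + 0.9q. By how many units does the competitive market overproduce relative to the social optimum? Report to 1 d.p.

2.8 units

Market equilibrium (private): 37.1 + 3.4q = 147.9 - 4.4q → q_m = 14.2051.
Social marginal benefit = demand − MEC = 136.7 - 5.3q.
Set SMB = MC: 136.7 - 5.3q = 37.1 + 3.4q → q* = 11.4483.
Gap = |14.2051 − 11.4483| = 2.7568.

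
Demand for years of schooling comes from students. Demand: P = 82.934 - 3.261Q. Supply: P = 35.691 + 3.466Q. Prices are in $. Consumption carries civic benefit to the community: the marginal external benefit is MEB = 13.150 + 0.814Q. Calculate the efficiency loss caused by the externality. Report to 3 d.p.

Market equilibrium (private): 35.691 + 3.466Q = 82.934 - 3.261Q → Q_m = 7.0229.
Social marginal benefit = demand + MEB = 96.084 - 2.447Q.
Set SMB = MC: 96.084 - 2.447Q = 35.691 + 3.466Q → Q* = 10.2136.
Height of the DWL triangle at Q_m is SMB(Q_m) − MC(Q_m) = MEB(Q_m) = 18.8666.
DWL = ½ × 3.1907 × 18.8666 = 30.0988.

DWL = $30.099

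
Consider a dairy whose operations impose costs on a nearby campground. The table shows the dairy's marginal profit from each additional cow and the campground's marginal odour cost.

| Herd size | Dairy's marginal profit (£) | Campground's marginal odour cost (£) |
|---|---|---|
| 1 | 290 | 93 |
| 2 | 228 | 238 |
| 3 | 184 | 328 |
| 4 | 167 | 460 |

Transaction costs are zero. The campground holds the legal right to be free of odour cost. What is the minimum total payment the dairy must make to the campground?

£93

Efficient level: marginal profit ≥ marginal odour cost through level 1, so k* = 1.
With the campground holding the right, the dairy must at least compensate total damage at k*: 93 = 93.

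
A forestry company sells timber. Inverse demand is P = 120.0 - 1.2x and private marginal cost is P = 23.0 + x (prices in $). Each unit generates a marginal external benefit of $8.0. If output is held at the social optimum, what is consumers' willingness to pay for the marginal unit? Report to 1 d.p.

P = $62.7

Social marginal cost = private MC − MEB = 15.0 + x.
Set SMC = demand: 15.0 + x = 120.0 - 1.2x → x* = 47.7273.
Consumer price on the demand curve at x*: 120.0 − 1.2×47.7273 = 62.7272.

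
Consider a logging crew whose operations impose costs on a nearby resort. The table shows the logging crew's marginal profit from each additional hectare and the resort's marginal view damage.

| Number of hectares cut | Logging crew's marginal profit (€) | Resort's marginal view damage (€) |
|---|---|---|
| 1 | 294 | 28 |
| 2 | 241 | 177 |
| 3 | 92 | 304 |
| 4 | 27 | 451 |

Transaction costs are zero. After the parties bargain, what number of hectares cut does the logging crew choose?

Bargaining reaches the level where marginal profit last exceeds marginal view damage.
That holds through level 2 (241 ≥ 177) but not at 3 (92 < 304).

2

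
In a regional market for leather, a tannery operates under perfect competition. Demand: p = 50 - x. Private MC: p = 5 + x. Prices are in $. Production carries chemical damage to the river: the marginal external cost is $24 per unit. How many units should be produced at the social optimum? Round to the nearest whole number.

Social marginal cost = private MC + MEC = 29 + x.
Set SMC = demand: 29 + x = 50 - x → x* = 10.5000.

x* = 11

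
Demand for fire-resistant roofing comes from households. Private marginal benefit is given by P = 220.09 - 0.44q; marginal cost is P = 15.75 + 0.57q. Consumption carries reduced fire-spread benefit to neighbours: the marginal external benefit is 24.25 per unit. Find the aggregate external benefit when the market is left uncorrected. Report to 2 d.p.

Market equilibrium (private): 15.75 + 0.57q = 220.09 - 0.44q → q_m = 202.3168.
Total external benefit = MEB × q_m = 24.25 × 202.3168 = 4906.1824.

4906.18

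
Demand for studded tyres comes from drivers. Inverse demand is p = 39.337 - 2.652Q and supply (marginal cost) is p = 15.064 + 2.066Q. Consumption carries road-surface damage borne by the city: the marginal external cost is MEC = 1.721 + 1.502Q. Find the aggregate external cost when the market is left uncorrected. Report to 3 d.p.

28.732

Market equilibrium (private): 15.064 + 2.066Q = 39.337 - 2.652Q → Q_m = 5.1448.
Total external cost = ∫₀^{Q_m} (1.721 + 1.502Q) dQ = 1.721×5.1448 + ½×1.502×5.1448² = 28.7324.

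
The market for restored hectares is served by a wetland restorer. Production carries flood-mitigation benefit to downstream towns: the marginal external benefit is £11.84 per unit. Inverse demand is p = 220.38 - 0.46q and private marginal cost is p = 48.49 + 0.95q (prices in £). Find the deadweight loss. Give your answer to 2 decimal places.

DWL = £49.71

Market equilibrium (private): 48.49 + 0.95q = 220.38 - 0.46q → q_m = 121.9078.
Social marginal cost = private MC − MEB = 36.65 + 0.95q.
Set SMC = demand: 36.65 + 0.95q = 220.38 - 0.46q → q* = 130.3050.
The welfare-loss triangle has base |q_m − q*| and height MEB(q_m) (the vertical gap between SMC and demand is zero at q* and MEB at q_m).
DWL = ½ × 8.3972 × 11.8400 = 49.7114.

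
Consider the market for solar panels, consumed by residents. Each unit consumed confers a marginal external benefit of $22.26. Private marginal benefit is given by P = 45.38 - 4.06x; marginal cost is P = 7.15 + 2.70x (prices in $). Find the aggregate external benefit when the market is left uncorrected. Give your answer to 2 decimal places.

Market equilibrium (private): 7.15 + 2.70x = 45.38 - 4.06x → x_m = 5.6553.
Total external benefit = MEB × x_m = 22.26 × 5.6553 = 125.8870.

$125.89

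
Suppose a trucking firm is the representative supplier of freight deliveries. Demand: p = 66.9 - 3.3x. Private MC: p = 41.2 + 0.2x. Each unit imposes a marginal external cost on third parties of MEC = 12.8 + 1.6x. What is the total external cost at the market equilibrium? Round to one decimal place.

Market equilibrium (private): 41.2 + 0.2x = 66.9 - 3.3x → x_m = 7.3429.
Total external cost = ∫₀^{x_m} (12.8 + 1.6x) dx = 12.8×7.3429 + ½×1.6×7.3429² = 137.1237.

137.1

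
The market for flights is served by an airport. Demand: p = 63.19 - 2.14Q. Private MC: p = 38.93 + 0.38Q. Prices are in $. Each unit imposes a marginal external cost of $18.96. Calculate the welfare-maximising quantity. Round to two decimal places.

Social marginal cost = private MC + MEC = 57.89 + 0.38Q.
Set SMC = demand: 57.89 + 0.38Q = 63.19 - 2.14Q → Q* = 2.1032.

Q* = 2.10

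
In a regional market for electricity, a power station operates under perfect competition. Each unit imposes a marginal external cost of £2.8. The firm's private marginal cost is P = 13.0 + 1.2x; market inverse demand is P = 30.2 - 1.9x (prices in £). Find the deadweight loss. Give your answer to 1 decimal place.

DWL = £1.3

Market equilibrium (private): 13.0 + 1.2x = 30.2 - 1.9x → x_m = 5.5484.
Social marginal cost = private MC + MEC = 15.8 + 1.2x.
Set SMC = demand: 15.8 + 1.2x = 30.2 - 1.9x → x* = 4.6452.
The welfare-loss triangle has base |x_m − x*| and height MEC(x_m) (the vertical gap between SMC and demand is zero at x* and MEC at x_m).
DWL = ½ × 0.9032 × 2.8000 = 1.2645.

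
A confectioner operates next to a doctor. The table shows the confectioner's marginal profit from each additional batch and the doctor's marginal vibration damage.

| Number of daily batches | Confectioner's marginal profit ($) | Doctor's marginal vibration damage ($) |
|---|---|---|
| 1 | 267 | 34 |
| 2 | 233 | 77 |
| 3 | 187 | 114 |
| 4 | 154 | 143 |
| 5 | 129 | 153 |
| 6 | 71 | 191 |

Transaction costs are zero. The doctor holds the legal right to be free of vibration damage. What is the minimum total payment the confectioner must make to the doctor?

$368

Efficient level: marginal profit ≥ marginal vibration damage through level 4, so k* = 4.
With the doctor holding the right, the confectioner must at least compensate total damage at k*: 34 + 77 + 114 + 143 = 368.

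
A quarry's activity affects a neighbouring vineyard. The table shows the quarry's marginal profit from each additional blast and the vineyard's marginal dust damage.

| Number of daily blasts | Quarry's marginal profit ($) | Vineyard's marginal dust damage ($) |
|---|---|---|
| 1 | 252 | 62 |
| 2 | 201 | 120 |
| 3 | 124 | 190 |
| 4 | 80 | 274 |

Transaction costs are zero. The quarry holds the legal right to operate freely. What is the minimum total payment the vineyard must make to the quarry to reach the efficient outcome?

$204

Left alone the quarry would choose level 4 (marginal profit stays positive).
Efficient level: k* = 2 (marginal profit ≥ marginal dust damage through 2).
The vineyard must at least cover the quarry's forgone profit from cutting 4→2: 124 + 80 = 204.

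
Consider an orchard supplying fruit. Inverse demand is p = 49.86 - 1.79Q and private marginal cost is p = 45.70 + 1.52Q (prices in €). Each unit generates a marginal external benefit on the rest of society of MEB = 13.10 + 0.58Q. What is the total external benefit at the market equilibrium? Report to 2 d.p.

Market equilibrium (private): 45.70 + 1.52Q = 49.86 - 1.79Q → Q_m = 1.2568.
Total external benefit = ∫₀^{Q_m} (13.10 + 0.58Q) dQ = 13.10×1.2568 + ½×0.58×1.2568² = 16.9221.

€16.92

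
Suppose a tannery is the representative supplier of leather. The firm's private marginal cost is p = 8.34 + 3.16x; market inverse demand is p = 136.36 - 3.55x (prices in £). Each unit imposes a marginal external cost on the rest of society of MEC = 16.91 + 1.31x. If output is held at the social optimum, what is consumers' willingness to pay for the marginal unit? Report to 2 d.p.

Social marginal cost = private MC + MEC = 25.25 + 4.47x.
Set SMC = demand: 25.25 + 4.47x = 136.36 - 3.55x → x* = 13.8541.
Consumer price on the demand curve at x*: 136.36 − 3.55×13.8541 = 87.1779.

P = £87.18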